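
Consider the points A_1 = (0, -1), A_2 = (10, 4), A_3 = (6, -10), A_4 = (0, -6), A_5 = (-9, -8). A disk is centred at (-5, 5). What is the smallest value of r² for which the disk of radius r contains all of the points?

The required radius is the distance from (-5, 5) to the farthest point.
Squared distances: 61, 226, 346, 146, 185.
Maximum is 346, attained at A_3.

346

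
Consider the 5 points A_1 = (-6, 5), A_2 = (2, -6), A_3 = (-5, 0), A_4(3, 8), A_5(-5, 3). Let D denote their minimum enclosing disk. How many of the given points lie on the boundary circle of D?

A smallest enclosing disk is always determined by at most three of the input points on its boundary.
The minimum enclosing circle is determined by three boundary points: A_1, A_2, A_4.
Their circumcentre is (23/82, 95/82) with r² = 182225/3362.
The farthest remaining point A_5 is at distance² 105145/3362 ≤ 182225/3362.
The points at distance exactly r from the centre are A_1, A_2, A_4 — 3 points.

3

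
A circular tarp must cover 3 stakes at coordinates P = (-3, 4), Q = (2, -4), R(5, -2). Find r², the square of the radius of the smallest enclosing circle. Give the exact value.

Side lengths²: PQ² = 89, PR² = 100, QR² = 13.
Since PR² = 100 < 89 + 13 = 102, the triangle is acute, so the smallest enclosing circle is the circumcircle.
Circumcentre = (31/34, 15/17), r² = 28925/1156.

28925/1156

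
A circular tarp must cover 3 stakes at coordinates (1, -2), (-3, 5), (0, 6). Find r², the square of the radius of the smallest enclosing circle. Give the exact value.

Call the three points A, B, C in the order given.
Side lengths²: AB² = 65, AC² = 65, BC² = 10.
Since AC² = 65 < 65 + 10 = 75, the triangle is acute, so the smallest enclosing circle is the circumcircle.
Circumcentre = (-0.3, 1.9), r² = 16.9.

16.9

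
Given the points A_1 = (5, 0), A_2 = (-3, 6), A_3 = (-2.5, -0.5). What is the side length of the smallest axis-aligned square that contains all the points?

8

The bounding box has width 8 and height 6.5.
An axis-aligned square enclosing the set must have side ≥ max(width, height).
So the minimum side is max(8, 6.5) = 8.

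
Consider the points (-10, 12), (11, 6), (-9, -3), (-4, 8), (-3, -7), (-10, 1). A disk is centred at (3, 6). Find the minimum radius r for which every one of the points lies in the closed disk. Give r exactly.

The required radius is the distance from (3, 6) to the farthest point.
Squared distances: 205, 64, 225, 53, 205, 194.
Maximum is 225, attained at (-9, -3).
r = √225 = 15.

15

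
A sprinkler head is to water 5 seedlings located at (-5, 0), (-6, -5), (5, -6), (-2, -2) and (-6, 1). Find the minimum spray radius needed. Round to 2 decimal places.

6.52

The farthest pair is (5, -6)–(-6, 1) with squared distance 170. The circle on this segment as diameter has centre (-0.5, -2.5) and r² = 170/4 = 42.5.
Check (-5, 0): distance² to centre = 26.5 ≤ 42.5, so it lies inside.
All remaining points lie in this disk, and no smaller disk contains both endpoints, so this is the minimum enclosing circle.
r = √(42.5) ≈ 6.52.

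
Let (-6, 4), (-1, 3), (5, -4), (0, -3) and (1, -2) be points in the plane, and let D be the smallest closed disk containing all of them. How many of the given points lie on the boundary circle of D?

2

By Welzl's lemma the MEC is supported by two points (diametrically opposite) or three points (on a circumcircle).
The farthest pair is (-6, 4)–(5, -4) with squared distance 185. The circle on this segment as diameter has centre (-0.5, 0) and r² = 185/4 = 46.25.
Check (-1, 3): distance² to centre = 9.25 ≤ 46.25, so it lies inside.
All remaining points lie in this disk, and no smaller disk contains both endpoints, so this is the minimum enclosing circle.
The points at distance exactly r from the centre are (-6, 4), (5, -4) — 2 points.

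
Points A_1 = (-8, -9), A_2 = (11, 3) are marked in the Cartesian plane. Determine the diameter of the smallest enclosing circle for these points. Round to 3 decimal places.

The smallest circle enclosing two points has them as diameter endpoints.
Centre = midpoint = (1.5, -3); r² = |A_1A_2|²/4 = 505/4 = 126.25.
Diameter = 2r = 2√(126.25) ≈ 22.472.

22.472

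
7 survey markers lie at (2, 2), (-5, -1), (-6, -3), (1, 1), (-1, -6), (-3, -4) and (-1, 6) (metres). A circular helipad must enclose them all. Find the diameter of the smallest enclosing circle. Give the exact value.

The farthest pair is (-1, -6)–(-1, 6) with squared distance 144. The circle on this segment as diameter has centre (-1, 0) and r² = 144/4 = 36.
Check (2, 2): distance² to centre = 13 ≤ 36, so it lies inside.
All remaining points lie in this disk, and no smaller disk contains both endpoints, so this is the minimum enclosing circle.
Diameter = 2r = 2√36 = 12.

12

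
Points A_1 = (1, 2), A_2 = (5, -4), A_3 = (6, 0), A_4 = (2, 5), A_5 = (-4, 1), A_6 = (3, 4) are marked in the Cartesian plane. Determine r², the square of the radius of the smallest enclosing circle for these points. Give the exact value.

The minimum enclosing circle of a finite set is fixed by two of the points (as a diameter) or three (as a circumcircle).
The minimum enclosing circle is determined by three boundary points: A_2, A_4, A_5.
Their circumcentre is (13/11, -3/11) with r² = 3445/121.
The farthest remaining point A_3 is at distance² 2818/121 ≤ 3445/121.

3445/121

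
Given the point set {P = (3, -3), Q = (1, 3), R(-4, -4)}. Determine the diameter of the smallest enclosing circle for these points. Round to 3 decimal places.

8.743

Side lengths²: PQ² = 40, PR² = 50, QR² = 74.
Since QR² = 74 < 50 + 40 = 90, the triangle is acute, so the smallest enclosing circle is the circumcircle.
Circumcentre = (-19/22, -21/22), r² = 4625/242.
Diameter = 2r = 2√(4625/242) ≈ 8.743.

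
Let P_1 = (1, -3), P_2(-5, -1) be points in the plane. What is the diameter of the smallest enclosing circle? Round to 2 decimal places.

The smallest circle enclosing two points has them as diameter endpoints.
Centre = midpoint = (-2, -2); r² = |P_1P_2|²/4 = 40/4 = 10.
Diameter = 2r = 2√10 ≈ 6.32.

6.32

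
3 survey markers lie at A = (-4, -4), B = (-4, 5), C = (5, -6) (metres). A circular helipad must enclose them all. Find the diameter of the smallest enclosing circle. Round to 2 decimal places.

14.21

Side lengths²: AB² = 81, AC² = 85, BC² = 202.
Since BC² = 202 ≥ 85 + 81 = 166, the angle opposite BC is not acute, so the smallest enclosing circle has BC as diameter.
Centre = midpoint of BC = (0.5, -0.5), r² = 202/4 = 50.5.
Diameter = 2r = 2√(50.5) ≈ 14.21.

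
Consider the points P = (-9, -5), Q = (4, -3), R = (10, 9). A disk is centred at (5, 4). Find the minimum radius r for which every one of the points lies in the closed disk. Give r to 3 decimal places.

The required radius is the distance from (5, 4) to the farthest point.
Squared distances: 277, 50, 50.
Maximum is 277, attained at P.
r = √277 ≈ 16.643.

16.643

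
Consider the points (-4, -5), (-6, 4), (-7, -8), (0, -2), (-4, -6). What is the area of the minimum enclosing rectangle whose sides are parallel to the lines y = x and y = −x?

In coordinates u = x + y, v = x − y the rectangle is axis-aligned; the map (x,y)→(u,v) scales areas by 2.
u-values: -9, -2, -15, -2, -10; range = -2 − (-15) = 13.
v-values: 1, -10, 1, 2, 2; range = 2 − (-10) = 12.
Area = (13 × 12) / 2 = 78.

78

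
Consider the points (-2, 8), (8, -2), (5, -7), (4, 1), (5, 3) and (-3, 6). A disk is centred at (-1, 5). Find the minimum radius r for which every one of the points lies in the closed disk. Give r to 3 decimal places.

The required radius is the distance from (-1, 5) to the farthest point.
Squared distances: 10, 130, 180, 41, 40, 5.
Maximum is 180, attained at (5, -7).
r = √180 ≈ 13.416.

13.416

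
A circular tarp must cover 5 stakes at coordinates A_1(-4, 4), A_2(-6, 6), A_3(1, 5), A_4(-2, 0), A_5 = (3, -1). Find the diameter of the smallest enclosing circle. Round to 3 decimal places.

The farthest pair is A_2–A_5 with squared distance 130. The circle on this segment as diameter has centre (-1.5, 2.5) and r² = 130/4 = 32.5.
Check A_1: distance² to centre = 8.5 ≤ 32.5, so it lies inside.
All remaining points lie in this disk, and no smaller disk contains both endpoints, so this is the minimum enclosing circle.
Diameter = 2r = 2√(32.5) ≈ 11.402.

11.402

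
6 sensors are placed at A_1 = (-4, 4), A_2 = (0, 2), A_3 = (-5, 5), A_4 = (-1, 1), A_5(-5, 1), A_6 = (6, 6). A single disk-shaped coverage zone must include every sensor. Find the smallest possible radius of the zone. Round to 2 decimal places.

By Welzl's lemma the MEC is supported by two points (diametrically opposite) or three points (on a circumcircle).
The farthest pair is A_5–A_6 with squared distance 146. The circle on this segment as diameter has centre (0.5, 3.5) and r² = 146/4 = 36.5.
Check A_1: distance² to centre = 20.5 ≤ 36.5, so it lies inside.
All remaining points lie in this disk, and no smaller disk contains both endpoints, so this is the minimum enclosing circle.
r = √(36.5) ≈ 6.04.

6.04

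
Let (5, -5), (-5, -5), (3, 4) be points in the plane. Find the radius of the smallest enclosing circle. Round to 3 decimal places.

Call the three points A, B, C in the order given.
Side lengths²: AB² = 100, AC² = 85, BC² = 145.
Since BC² = 145 < 100 + 85 = 185, the triangle is acute, so the smallest enclosing circle is the circumcircle.
Circumcentre = (0, -25/18), r² = 12325/324.
r = √(12325/324) ≈ 6.168.

6.168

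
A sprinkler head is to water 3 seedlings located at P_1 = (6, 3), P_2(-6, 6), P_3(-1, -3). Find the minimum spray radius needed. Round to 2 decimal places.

6.31

Side lengths²: P_1P_2² = 153, P_1P_3² = 85, P_2P_3² = 106.
Since P_1P_2² = 153 < 106 + 85 = 191, the triangle is acute, so the smallest enclosing circle is the circumcircle.
Circumcentre = (-19/62, 203/62), r² = 76585/1922.
r = √(76585/1922) ≈ 6.31.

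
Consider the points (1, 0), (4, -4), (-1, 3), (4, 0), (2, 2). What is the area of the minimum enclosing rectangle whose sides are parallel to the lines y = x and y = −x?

In coordinates u = x + y, v = x − y the rectangle is axis-aligned; the map (x,y)→(u,v) scales areas by 2.
u-values: 1, 0, 2, 4, 4; range = 4 − 0 = 4.
v-values: 1, 8, -4, 4, 0; range = 8 − (-4) = 12.
Area = (4 × 12) / 2 = 24.

24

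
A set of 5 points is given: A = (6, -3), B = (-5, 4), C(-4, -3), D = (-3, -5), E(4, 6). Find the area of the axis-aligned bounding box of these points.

121

x ranges over [-5, 6], width 11.
y ranges over [-5, 6], height 11.
Area = 11 × 11 = 121.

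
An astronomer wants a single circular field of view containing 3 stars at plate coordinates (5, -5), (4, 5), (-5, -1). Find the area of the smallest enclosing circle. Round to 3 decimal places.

116.819

Call the three points A, B, C in the order given.
Side lengths²: AB² = 101, AC² = 116, BC² = 117.
Since BC² = 117 < 116 + 101 = 217, the triangle is acute, so the smallest enclosing circle is the circumcircle.
Circumcentre = (1.0625, -0.34375), r² = 37.1845703125.
Area = π·r² = π·37.1845703125 ≈ 116.819.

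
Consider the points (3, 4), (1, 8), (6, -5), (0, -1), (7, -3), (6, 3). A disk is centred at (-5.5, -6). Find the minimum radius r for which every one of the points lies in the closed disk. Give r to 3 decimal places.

The required radius is the distance from (-5.5, -6) to the farthest point.
Squared distances: 172.25, 238.25, 133.25, 55.25, 165.25, 213.25.
Maximum is 238.25, attained at (1, 8).
r = √(238.25) ≈ 15.435.

15.435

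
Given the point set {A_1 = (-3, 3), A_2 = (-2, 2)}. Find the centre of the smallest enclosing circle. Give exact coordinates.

(-2.5, 2.5)

The smallest circle enclosing two points has them as diameter endpoints.
Centre = midpoint = (-2.5, 2.5); r² = |A_1A_2|²/4 = 2/4 = 0.5.
Centre = (-2.5, 2.5).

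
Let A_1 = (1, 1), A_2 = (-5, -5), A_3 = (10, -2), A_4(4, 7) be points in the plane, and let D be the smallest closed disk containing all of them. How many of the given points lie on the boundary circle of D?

By Welzl's lemma the MEC is supported by two points (diametrically opposite) or three points (on a circumcircle).
The minimum enclosing circle is determined by three boundary points: A_2, A_3, A_4.
Their circumcentre is (67/34, -29/34) with r² = 38025/578.
The farthest remaining point A_1 is at distance² 2529/578 ≤ 38025/578.
The points at distance exactly r from the centre are A_2, A_3, A_4 — 3 points.

3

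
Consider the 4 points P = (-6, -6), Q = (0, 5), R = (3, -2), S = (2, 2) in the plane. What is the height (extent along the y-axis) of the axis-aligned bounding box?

11

max y = 5, min y = -6, so height = 11.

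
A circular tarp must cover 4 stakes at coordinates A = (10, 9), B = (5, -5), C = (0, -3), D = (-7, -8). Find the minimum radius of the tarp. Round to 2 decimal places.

12.02

By Welzl's lemma the MEC is supported by two points (diametrically opposite) or three points (on a circumcircle).
The farthest pair is A–D with squared distance 578. The circle on this segment as diameter has centre (1.5, 0.5) and r² = 578/4 = 144.5.
Check B: distance² to centre = 42.5 ≤ 144.5, so it lies inside.
All remaining points lie in this disk, and no smaller disk contains both endpoints, so this is the minimum enclosing circle.
r = √(144.5) ≈ 12.02.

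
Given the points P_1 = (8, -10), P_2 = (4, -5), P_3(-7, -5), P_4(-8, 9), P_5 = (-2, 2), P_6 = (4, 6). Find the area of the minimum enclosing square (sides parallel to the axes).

The bounding box has width 16 and height 19.
An axis-aligned square enclosing the set must have side ≥ max(width, height).
So the minimum side is max(16, 19) = 19.
Area = 19² = 361.

361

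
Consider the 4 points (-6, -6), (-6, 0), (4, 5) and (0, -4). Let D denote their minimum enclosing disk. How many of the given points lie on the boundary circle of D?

2

The farthest pair is (-6, -6)–(4, 5) with squared distance 221. The circle on this segment as diameter has centre (-1, -0.5) and r² = 221/4 = 55.25.
Check (-6, 0): distance² to centre = 25.25 ≤ 55.25, so it lies inside.
All remaining points lie in this disk, and no smaller disk contains both endpoints, so this is the minimum enclosing circle.
The points at distance exactly r from the centre are (-6, -6), (4, 5) — 2 points.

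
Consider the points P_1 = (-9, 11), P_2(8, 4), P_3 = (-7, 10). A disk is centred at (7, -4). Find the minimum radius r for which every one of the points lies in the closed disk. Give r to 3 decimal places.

21.932

The required radius is the distance from (7, -4) to the farthest point.
Squared distances: 481, 65, 392.
Maximum is 481, attained at P_1.
r = √481 ≈ 21.932.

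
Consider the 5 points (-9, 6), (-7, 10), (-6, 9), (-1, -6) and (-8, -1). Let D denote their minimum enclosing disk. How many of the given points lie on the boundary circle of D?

A smallest enclosing disk is always determined by at most three of the input points on its boundary.
The farthest pair is (-7, 10)–(-1, -6) with squared distance 292. The circle on this segment as diameter has centre (-4, 2) and r² = 292/4 = 73.
Check (-9, 6): distance² to centre = 41 ≤ 73, so it lies inside.
All remaining points lie in this disk, and no smaller disk contains both endpoints, so this is the minimum enclosing circle.
The points at distance exactly r from the centre are (-7, 10), (-1, -6) — 2 points.

2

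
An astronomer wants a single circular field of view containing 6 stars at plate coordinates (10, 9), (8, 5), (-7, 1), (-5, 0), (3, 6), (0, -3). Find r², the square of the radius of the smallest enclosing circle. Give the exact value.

A smallest enclosing disk is always determined by at most three of the input points on its boundary.
The farthest pair is (10, 9)–(-7, 1) with squared distance 353. The circle on this segment as diameter has centre (1.5, 5) and r² = 353/4 = 88.25.
Check (8, 5): distance² to centre = 42.25 ≤ 88.25, so it lies inside.
All remaining points lie in this disk, and no smaller disk contains both endpoints, so this is the minimum enclosing circle.

88.25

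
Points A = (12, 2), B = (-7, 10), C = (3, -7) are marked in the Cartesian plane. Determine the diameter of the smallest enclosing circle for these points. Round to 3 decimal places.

21.297

Side lengths²: AB² = 425, AC² = 162, BC² = 389.
Since AB² = 425 < 389 + 162 = 551, the triangle is acute, so the smallest enclosing circle is the circumcircle.
Circumcentre = (79/54, 191/54), r² = 165325/1458.
Diameter = 2r = 2√(165325/1458) ≈ 21.297.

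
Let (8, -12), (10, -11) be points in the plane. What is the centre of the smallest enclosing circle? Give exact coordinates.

(9, -11.5)

The smallest circle enclosing two points has them as diameter endpoints.
Centre = midpoint = (9, -11.5); r² = |(8, -12)−(10, -11)|²/4 = 5/4 = 1.25.
Centre = (9, -11.5).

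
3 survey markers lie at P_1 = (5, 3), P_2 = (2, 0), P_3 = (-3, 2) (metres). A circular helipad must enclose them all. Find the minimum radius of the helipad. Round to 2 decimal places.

Side lengths²: P_1P_2² = 18, P_1P_3² = 65, P_2P_3² = 29.
Since P_1P_3² = 65 ≥ 29 + 18 = 47, the angle opposite P_1P_3 is not acute, so the smallest enclosing circle has P_1P_3 as diameter.
Centre = midpoint of P_1P_3 = (1, 2.5), r² = 65/4 = 16.25.
r = √(16.25) ≈ 4.03.

4.03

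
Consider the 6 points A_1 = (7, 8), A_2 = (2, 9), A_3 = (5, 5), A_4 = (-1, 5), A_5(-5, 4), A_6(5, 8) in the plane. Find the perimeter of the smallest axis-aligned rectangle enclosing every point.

34

Width = max x − min x = 7 − (-5) = 12.
Height = max y − min y = 9 − 4 = 5.
Perimeter = 2(12 + 5) = 34.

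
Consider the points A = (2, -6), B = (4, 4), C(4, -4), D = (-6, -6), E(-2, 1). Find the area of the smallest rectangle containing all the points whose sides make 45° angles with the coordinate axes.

110

In coordinates u = x + y, v = x − y the rectangle is axis-aligned; the map (x,y)→(u,v) scales areas by 2.
u-values: -4, 8, 0, -12, -1; range = 8 − (-12) = 20.
v-values: 8, 0, 8, 0, -3; range = 8 − (-3) = 11.
Area = (20 × 11) / 2 = 110.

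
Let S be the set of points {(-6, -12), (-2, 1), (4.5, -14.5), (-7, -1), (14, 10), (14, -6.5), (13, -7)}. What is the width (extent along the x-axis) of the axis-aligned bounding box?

21

max x = 14, min x = -7, so width = 21.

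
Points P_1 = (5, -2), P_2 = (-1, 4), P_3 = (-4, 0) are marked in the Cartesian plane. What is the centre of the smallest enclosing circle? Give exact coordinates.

Side lengths²: P_1P_2² = 72, P_1P_3² = 85, P_2P_3² = 25.
Since P_1P_3² = 85 < 72 + 25 = 97, the triangle is acute, so the smallest enclosing circle is the circumcircle.
Circumcentre = (9/14, -5/14), r² = 2125/98.
Centre = (9/14, -5/14).

(9/14, -5/14)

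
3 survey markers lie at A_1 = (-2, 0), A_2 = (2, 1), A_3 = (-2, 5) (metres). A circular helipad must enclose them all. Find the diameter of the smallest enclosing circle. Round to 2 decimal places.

Side lengths²: A_1A_2² = 17, A_1A_3² = 25, A_2A_3² = 32.
Since A_2A_3² = 32 < 25 + 17 = 42, the triangle is acute, so the smallest enclosing circle is the circumcircle.
Circumcentre = (-0.5, 2.5), r² = 8.5.
Diameter = 2r = 2√(8.5) ≈ 5.83.

5.83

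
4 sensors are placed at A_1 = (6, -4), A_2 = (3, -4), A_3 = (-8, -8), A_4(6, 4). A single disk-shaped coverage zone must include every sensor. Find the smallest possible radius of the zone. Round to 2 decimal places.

9.22

The farthest pair is A_3–A_4 with squared distance 340. The circle on this segment as diameter has centre (-1, -2) and r² = 340/4 = 85.
Check A_1: distance² to centre = 53 ≤ 85, so it lies inside.
All remaining points lie in this disk, and no smaller disk contains both endpoints, so this is the minimum enclosing circle.
r = √85 ≈ 9.22.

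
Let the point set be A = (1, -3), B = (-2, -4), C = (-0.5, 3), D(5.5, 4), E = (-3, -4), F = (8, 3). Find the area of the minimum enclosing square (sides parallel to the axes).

121

The bounding box has width 11 and height 8.
An axis-aligned square enclosing the set must have side ≥ max(width, height).
So the minimum side is max(11, 8) = 11.
Area = 11² = 121.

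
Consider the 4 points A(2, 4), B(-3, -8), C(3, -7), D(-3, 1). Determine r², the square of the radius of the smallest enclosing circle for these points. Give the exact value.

42.25

A smallest enclosing disk is always determined by at most three of the input points on its boundary.
The farthest pair is A–B with squared distance 169. The circle on this segment as diameter has centre (-0.5, -2) and r² = 169/4 = 42.25.
Check C: distance² to centre = 37.25 ≤ 42.25, so it lies inside.
All remaining points lie in this disk, and no smaller disk contains both endpoints, so this is the minimum enclosing circle.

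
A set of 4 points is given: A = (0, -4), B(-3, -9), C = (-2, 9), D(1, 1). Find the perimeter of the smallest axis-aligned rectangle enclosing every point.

44

Width = max x − min x = 1 − (-3) = 4.
Height = max y − min y = 9 − (-9) = 18.
Perimeter = 2(4 + 18) = 44.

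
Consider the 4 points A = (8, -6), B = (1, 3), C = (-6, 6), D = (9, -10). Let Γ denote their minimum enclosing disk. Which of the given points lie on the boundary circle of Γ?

A smallest enclosing disk is always determined by at most three of the input points on its boundary.
The farthest pair is C–D with squared distance 481. The circle on this segment as diameter has centre (1.5, -2) and r² = 481/4 = 120.25.
Check A: distance² to centre = 58.25 ≤ 120.25, so it lies inside.
All remaining points lie in this disk, and no smaller disk contains both endpoints, so this is the minimum enclosing circle.
The points at distance exactly r from the centre are C, D — 2 points.

C, D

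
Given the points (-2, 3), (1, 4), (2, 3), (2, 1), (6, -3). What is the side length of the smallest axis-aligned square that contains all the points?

The bounding box has width 8 and height 7.
An axis-aligned square enclosing the set must have side ≥ max(width, height).
So the minimum side is max(8, 7) = 8.

8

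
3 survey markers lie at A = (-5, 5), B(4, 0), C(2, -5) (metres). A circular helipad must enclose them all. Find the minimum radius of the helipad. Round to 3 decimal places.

6.103

Side lengths²: AB² = 106, AC² = 149, BC² = 29.
Since AC² = 149 ≥ 106 + 29 = 135, the angle opposite AC is not acute, so the smallest enclosing circle has AC as diameter.
Centre = midpoint of AC = (-1.5, 0), r² = 149/4 = 37.25.
r = √(37.25) ≈ 6.103.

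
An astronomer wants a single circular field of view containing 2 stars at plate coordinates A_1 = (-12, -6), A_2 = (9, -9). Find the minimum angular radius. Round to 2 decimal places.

The smallest circle enclosing two points has them as diameter endpoints.
Centre = midpoint = (-1.5, -7.5); r² = |A_1A_2|²/4 = 450/4 = 112.5.
r = √(112.5) ≈ 10.61.

10.61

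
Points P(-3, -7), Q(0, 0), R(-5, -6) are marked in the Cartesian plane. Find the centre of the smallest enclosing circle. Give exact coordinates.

(-79/34, -107/34)

Side lengths²: PQ² = 58, PR² = 5, QR² = 61.
Since QR² = 61 < 58 + 5 = 63, the triangle is acute, so the smallest enclosing circle is the circumcircle.
Circumcentre = (-79/34, -107/34), r² = 8845/578.
Centre = (-79/34, -107/34).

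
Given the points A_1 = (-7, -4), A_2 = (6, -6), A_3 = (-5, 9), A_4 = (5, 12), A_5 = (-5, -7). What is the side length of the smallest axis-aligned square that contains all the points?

19

The bounding box has width 13 and height 19.
An axis-aligned square enclosing the set must have side ≥ max(width, height).
So the minimum side is max(13, 19) = 19.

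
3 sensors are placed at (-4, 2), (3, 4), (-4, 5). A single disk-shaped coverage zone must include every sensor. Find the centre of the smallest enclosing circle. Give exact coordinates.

(-9/14, 3.5)

Call the three points A, B, C in the order given.
Side lengths²: AB² = 53, AC² = 9, BC² = 50.
Since AB² = 53 < 50 + 9 = 59, the triangle is acute, so the smallest enclosing circle is the circumcircle.
Circumcentre = (-9/14, 3.5), r² = 1325/98.
Centre = (-9/14, 3.5).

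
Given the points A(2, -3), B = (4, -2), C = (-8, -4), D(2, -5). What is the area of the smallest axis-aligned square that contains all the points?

144

The bounding box has width 12 and height 3.
An axis-aligned square enclosing the set must have side ≥ max(width, height).
So the minimum side is max(12, 3) = 12.
Area = 12² = 144.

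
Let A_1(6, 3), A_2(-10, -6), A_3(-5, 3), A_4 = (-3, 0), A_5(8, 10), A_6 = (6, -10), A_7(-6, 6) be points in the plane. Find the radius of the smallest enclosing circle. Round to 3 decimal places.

The minimum enclosing circle is determined by three boundary points: A_2, A_5, A_6.
Their circumcentre is (7/41, 28/41) with r² = 248965/1681.
The farthest remaining point A_7 is at distance² 111533/1681 ≤ 248965/1681.
r = √(248965/1681) ≈ 12.170.

12.170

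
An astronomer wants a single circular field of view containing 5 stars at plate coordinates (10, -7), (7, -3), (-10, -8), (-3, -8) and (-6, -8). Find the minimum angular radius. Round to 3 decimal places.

10.012

The farthest pair is (10, -7)–(-10, -8) with squared distance 401. The circle on this segment as diameter has centre (0, -7.5) and r² = 401/4 = 100.25.
Check (7, -3): distance² to centre = 69.25 ≤ 100.25, so it lies inside.
All remaining points lie in this disk, and no smaller disk contains both endpoints, so this is the minimum enclosing circle.
r = √(100.25) ≈ 10.012.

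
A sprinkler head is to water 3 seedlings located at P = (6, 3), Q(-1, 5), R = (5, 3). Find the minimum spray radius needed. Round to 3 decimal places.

3.640

Side lengths²: PQ² = 53, PR² = 1, QR² = 40.
Since PQ² = 53 ≥ 40 + 1 = 41, the angle opposite PQ is not acute, so the smallest enclosing circle has PQ as diameter.
Centre = midpoint of PQ = (2.5, 4), r² = 53/4 = 13.25.
r = √(13.25) ≈ 3.640.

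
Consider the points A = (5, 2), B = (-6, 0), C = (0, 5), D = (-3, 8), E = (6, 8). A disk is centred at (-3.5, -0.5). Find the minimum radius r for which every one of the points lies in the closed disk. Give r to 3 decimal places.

12.748

The required radius is the distance from (-3.5, -0.5) to the farthest point.
Squared distances: 78.5, 6.5, 42.5, 72.5, 162.5.
Maximum is 162.5, attained at E.
r = √(162.5) ≈ 12.748.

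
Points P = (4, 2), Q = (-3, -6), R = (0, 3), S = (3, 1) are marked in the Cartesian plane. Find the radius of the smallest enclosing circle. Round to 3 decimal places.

The minimum enclosing circle of a finite set is fixed by two of the points (as a diameter) or three (as a circumcircle).
The farthest pair is P–Q with squared distance 113. The circle on this segment as diameter has centre (0.5, -2) and r² = 113/4 = 28.25.
Check R: distance² to centre = 25.25 ≤ 28.25, so it lies inside.
All remaining points lie in this disk, and no smaller disk contains both endpoints, so this is the minimum enclosing circle.
r = √(28.25) ≈ 5.315.

5.315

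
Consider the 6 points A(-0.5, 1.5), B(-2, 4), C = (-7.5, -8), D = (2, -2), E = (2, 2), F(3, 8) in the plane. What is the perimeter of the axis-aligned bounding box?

Width = max x − min x = 3 − (-7.5) = 10.5.
Height = max y − min y = 8 − (-8) = 16.
Perimeter = 2(10.5 + 16) = 53.

53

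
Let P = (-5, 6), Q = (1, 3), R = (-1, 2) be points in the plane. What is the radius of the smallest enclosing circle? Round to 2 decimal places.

Side lengths²: PQ² = 45, PR² = 32, QR² = 5.
Since PQ² = 45 ≥ 32 + 5 = 37, the angle opposite PQ is not acute, so the smallest enclosing circle has PQ as diameter.
Centre = midpoint of PQ = (-2, 4.5), r² = 45/4 = 11.25.
r = √(11.25) ≈ 3.35.

3.35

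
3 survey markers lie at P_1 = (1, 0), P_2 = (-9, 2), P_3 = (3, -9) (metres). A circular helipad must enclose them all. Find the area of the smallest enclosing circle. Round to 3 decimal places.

Side lengths²: P_1P_2² = 104, P_1P_3² = 85, P_2P_3² = 265.
Since P_2P_3² = 265 ≥ 104 + 85 = 189, the angle opposite P_2P_3 is not acute, so the smallest enclosing circle has P_2P_3 as diameter.
Centre = midpoint of P_2P_3 = (-3, -3.5), r² = 265/4 = 66.25.
Area = π·r² = π·66.25 ≈ 208.131.

208.131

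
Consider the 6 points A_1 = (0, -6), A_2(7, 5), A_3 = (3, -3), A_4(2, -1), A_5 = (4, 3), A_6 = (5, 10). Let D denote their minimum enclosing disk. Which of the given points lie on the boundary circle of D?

A smallest enclosing disk is always determined by at most three of the input points on its boundary.
The farthest pair is A_1–A_6 with squared distance 281. The circle on this segment as diameter has centre (2.5, 2) and r² = 281/4 = 70.25.
Check A_2: distance² to centre = 29.25 ≤ 70.25, so it lies inside.
All remaining points lie in this disk, and no smaller disk contains both endpoints, so this is the minimum enclosing circle.
The points at distance exactly r from the centre are A_1, A_6 — 2 points.

A_1, A_6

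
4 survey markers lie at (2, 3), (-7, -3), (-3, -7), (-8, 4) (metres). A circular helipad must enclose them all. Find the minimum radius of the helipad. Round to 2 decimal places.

6.47

A smallest enclosing disk is always determined by at most three of the input points on its boundary.
The minimum enclosing circle is determined by three boundary points: (2, 3), (-3, -7), (-8, 4).
Their circumcentre is (-143/42, -23/42) with r² = 36865/882.
The farthest remaining point (-7, -3) is at distance² 16705/882 ≤ 36865/882.
r = √(36865/882) ≈ 6.47.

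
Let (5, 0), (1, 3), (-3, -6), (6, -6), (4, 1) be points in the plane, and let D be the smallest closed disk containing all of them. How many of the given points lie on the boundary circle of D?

3

A smallest enclosing disk is always determined by at most three of the input points on its boundary.
The minimum enclosing circle is determined by three boundary points: (1, 3), (-3, -6), (6, -6).
Their circumcentre is (1.5, -47/18) with r² = 5141/162.
The farthest remaining point (4, 1) is at distance² 3125/162 ≤ 5141/162.
The points at distance exactly r from the centre are (1, 3), (-3, -6), (6, -6) — 3 points.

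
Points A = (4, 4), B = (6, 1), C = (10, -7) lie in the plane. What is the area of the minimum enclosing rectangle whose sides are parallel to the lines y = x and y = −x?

42.5

In coordinates u = x + y, v = x − y the rectangle is axis-aligned; the map (x,y)→(u,v) scales areas by 2.
u-values: 8, 7, 3; range = 8 − 3 = 5.
v-values: 0, 5, 17; range = 17 − 0 = 17.
Area = (5 × 17) / 2 = 42.5.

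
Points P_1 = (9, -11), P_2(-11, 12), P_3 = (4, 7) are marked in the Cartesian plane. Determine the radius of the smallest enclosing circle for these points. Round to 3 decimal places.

Side lengths²: P_1P_2² = 929, P_1P_3² = 349, P_2P_3² = 250.
Since P_1P_2² = 929 ≥ 349 + 250 = 599, the angle opposite P_1P_2 is not acute, so the smallest enclosing circle has P_1P_2 as diameter.
Centre = midpoint of P_1P_2 = (-1, 0.5), r² = 929/4 = 232.25.
r = √(232.25) ≈ 15.240.

15.240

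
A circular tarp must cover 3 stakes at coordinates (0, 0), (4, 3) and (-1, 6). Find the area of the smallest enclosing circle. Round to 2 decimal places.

33.88

Call the three points A, B, C in the order given.
Side lengths²: AB² = 25, AC² = 37, BC² = 34.
Since AC² = 37 < 34 + 25 = 59, the triangle is acute, so the smallest enclosing circle is the circumcircle.
Circumcentre = (13/18, 173/54), r² = 15725/1458.
Area = π·r² = π·15725/1458 ≈ 33.88.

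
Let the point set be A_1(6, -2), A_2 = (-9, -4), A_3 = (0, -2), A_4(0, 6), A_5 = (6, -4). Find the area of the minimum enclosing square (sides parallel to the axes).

The bounding box has width 15 and height 10.
An axis-aligned square enclosing the set must have side ≥ max(width, height).
So the minimum side is max(15, 10) = 15.
Area = 15² = 225.

225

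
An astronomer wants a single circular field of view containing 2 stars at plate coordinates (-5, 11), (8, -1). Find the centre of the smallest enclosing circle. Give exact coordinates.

(1.5, 5)

The smallest circle enclosing two points has them as diameter endpoints.
Centre = midpoint = (1.5, 5); r² = |(-5, 11)−(8, -1)|²/4 = 313/4 = 78.25.
Centre = (1.5, 5).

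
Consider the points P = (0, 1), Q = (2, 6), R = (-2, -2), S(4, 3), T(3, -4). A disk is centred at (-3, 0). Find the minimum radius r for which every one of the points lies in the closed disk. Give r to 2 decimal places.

The required radius is the distance from (-3, 0) to the farthest point.
Squared distances: 10, 61, 5, 58, 52.
Maximum is 61, attained at Q.
r = √61 ≈ 7.81.

7.81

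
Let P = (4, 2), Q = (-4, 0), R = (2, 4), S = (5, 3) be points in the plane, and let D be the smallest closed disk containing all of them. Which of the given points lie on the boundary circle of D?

Q, S

A smallest enclosing disk is always determined by at most three of the input points on its boundary.
The farthest pair is Q–S with squared distance 90. The circle on this segment as diameter has centre (0.5, 1.5) and r² = 90/4 = 22.5.
Check P: distance² to centre = 12.5 ≤ 22.5, so it lies inside.
All remaining points lie in this disk, and no smaller disk contains both endpoints, so this is the minimum enclosing circle.
The points at distance exactly r from the centre are Q, S — 2 points.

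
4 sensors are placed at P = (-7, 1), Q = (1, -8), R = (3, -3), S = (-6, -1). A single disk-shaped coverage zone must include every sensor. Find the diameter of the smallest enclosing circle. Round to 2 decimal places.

12.04

A smallest enclosing disk is always determined by at most three of the input points on its boundary.
The farthest pair is P–Q with squared distance 145. The circle on this segment as diameter has centre (-3, -3.5) and r² = 145/4 = 36.25.
Check R: distance² to centre = 36.25 ≤ 36.25, so it lies inside.
All remaining points lie in this disk, and no smaller disk contains both endpoints, so this is the minimum enclosing circle.
Diameter = 2r = 2√(36.25) ≈ 12.04.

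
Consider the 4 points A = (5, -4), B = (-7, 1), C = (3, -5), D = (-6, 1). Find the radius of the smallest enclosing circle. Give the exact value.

6.5

The minimum enclosing circle of a finite set is fixed by two of the points (as a diameter) or three (as a circumcircle).
The farthest pair is A–B with squared distance 169. The circle on this segment as diameter has centre (-1, -1.5) and r² = 169/4 = 42.25.
Check C: distance² to centre = 28.25 ≤ 42.25, so it lies inside.
All remaining points lie in this disk, and no smaller disk contains both endpoints, so this is the minimum enclosing circle.
r = √(42.25) = 6.5.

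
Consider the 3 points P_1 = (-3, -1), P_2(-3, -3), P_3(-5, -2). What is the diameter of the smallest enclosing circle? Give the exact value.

2.5

Side lengths²: P_1P_2² = 4, P_1P_3² = 5, P_2P_3² = 5.
Since P_2P_3² = 5 < 5 + 4 = 9, the triangle is acute, so the smallest enclosing circle is the circumcircle.
Circumcentre = (-3.75, -2), r² = 1.5625.
Diameter = 2r = 2√(1.5625) = 2.5.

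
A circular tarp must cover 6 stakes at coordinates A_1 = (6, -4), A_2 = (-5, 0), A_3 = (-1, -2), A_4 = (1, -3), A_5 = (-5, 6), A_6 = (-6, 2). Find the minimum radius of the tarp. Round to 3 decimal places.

A smallest enclosing disk is always determined by at most three of the input points on its boundary.
The farthest pair is A_1–A_5 with squared distance 221. The circle on this segment as diameter has centre (0.5, 1) and r² = 221/4 = 55.25.
Check A_2: distance² to centre = 31.25 ≤ 55.25, so it lies inside.
All remaining points lie in this disk, and no smaller disk contains both endpoints, so this is the minimum enclosing circle.
r = √(55.25) ≈ 7.433.

7.433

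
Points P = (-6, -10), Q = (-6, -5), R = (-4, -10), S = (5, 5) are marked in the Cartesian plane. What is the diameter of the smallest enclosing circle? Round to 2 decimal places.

18.60

The minimum enclosing circle of a finite set is fixed by two of the points (as a diameter) or three (as a circumcircle).
The farthest pair is P–S with squared distance 346. The circle on this segment as diameter has centre (-0.5, -2.5) and r² = 346/4 = 86.5.
Check Q: distance² to centre = 36.5 ≤ 86.5, so it lies inside.
All remaining points lie in this disk, and no smaller disk contains both endpoints, so this is the minimum enclosing circle.
Diameter = 2r = 2√(86.5) ≈ 18.60.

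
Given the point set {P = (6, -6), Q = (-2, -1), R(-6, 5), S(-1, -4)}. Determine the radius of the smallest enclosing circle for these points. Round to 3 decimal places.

By Welzl's lemma the MEC is supported by two points (diametrically opposite) or three points (on a circumcircle).
The farthest pair is P–R with squared distance 265. The circle on this segment as diameter has centre (0, -0.5) and r² = 265/4 = 66.25.
Check Q: distance² to centre = 4.25 ≤ 66.25, so it lies inside.
All remaining points lie in this disk, and no smaller disk contains both endpoints, so this is the minimum enclosing circle.
r = √(66.25) ≈ 8.139.

8.139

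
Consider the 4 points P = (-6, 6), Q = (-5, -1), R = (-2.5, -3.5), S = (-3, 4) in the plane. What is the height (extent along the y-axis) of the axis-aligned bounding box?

9.5

max y = 6, min y = -3.5, so height = 9.5.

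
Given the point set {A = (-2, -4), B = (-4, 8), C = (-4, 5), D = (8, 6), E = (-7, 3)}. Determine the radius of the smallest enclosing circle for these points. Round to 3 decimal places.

7.754

By Welzl's lemma the MEC is supported by two points (diametrically opposite) or three points (on a circumcircle).
The minimum enclosing circle is determined by three boundary points: A, D, E.
Their circumcentre is (0.75, 3.25) with r² = 60.125.
The farthest remaining point B is at distance² 45.125 ≤ 60.125.
r = √(60.125) ≈ 7.754.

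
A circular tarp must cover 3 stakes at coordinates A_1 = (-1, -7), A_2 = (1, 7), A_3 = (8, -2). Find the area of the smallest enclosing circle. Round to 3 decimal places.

Side lengths²: A_1A_2² = 200, A_1A_3² = 106, A_2A_3² = 130.
Since A_1A_2² = 200 < 130 + 106 = 236, the triangle is acute, so the smallest enclosing circle is the circumcircle.
Circumcentre = (63/58, -9/58), r² = 86125/1682.
Area = π·r² = π·86125/1682 ≈ 160.862.

160.862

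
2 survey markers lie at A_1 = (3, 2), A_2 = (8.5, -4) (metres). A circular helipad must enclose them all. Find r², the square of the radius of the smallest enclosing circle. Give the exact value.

The smallest circle enclosing two points has them as diameter endpoints.
Centre = midpoint = (5.75, -1); r² = |A_1A_2|²/4 = 66.25/4 = 16.5625.

16.5625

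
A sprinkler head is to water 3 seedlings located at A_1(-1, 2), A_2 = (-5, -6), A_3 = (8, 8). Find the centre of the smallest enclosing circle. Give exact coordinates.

Side lengths²: A_1A_2² = 80, A_1A_3² = 117, A_2A_3² = 365.
Since A_2A_3² = 365 ≥ 117 + 80 = 197, the angle opposite A_2A_3 is not acute, so the smallest enclosing circle has A_2A_3 as diameter.
Centre = midpoint of A_2A_3 = (1.5, 1), r² = 365/4 = 91.25.
Centre = (1.5, 1).

(1.5, 1)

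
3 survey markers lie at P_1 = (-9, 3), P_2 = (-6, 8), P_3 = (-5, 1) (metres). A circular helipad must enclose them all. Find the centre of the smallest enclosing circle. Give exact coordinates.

Side lengths²: P_1P_2² = 34, P_1P_3² = 20, P_2P_3² = 50.
Since P_2P_3² = 50 < 34 + 20 = 54, the triangle is acute, so the smallest enclosing circle is the circumcircle.
Circumcentre = (-75/13, 58/13), r² = 2125/169.
Centre = (-75/13, 58/13).

(-75/13, 58/13)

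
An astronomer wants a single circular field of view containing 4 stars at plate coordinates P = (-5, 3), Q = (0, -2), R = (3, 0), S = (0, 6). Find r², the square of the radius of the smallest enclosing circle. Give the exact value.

6205/338

The minimum enclosing circle of a finite set is fixed by two of the points (as a diameter) or three (as a circumcircle).
The minimum enclosing circle is determined by three boundary points: P, R, S.
Their circumcentre is (-23/26, 47/26) with r² = 6205/338.
The farthest remaining point Q is at distance² 5165/338 ≤ 6205/338.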